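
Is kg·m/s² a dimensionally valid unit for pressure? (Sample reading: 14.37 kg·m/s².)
No

pressure has SI base units: kg / (m * s^2)
kg·m/s² does NOT reduce to kg / (m * s^2); a valid unit for pressure would be e.g. Pa.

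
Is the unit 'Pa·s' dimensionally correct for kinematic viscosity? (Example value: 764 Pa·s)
No

kinematic viscosity has SI base units: m^2 / s
Pa·s does NOT reduce to m^2 / s; a valid unit for kinematic viscosity would be e.g. m²/s.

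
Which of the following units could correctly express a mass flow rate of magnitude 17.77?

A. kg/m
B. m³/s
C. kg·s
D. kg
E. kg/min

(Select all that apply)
E

mass flow rate has SI base units: kg / s

Checking each option against kg / s:
  A. kg/m: ✗ does not match
  B. m³/s: ✗ does not match
  C. kg·s: ✗ does not match
  D. kg: ✗ does not match
  E. kg/min: ✓ matches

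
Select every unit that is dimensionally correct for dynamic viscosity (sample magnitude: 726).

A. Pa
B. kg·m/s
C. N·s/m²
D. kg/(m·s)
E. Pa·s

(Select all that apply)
C, D, E

dynamic viscosity has SI base units: kg / (m * s)

Checking each option against kg / (m * s):
  A. Pa: ✗ does not match
  B. kg·m/s: ✗ does not match
  C. N·s/m²: ✓ matches
  D. kg/(m·s): ✓ matches
  E. Pa·s: ✓ matches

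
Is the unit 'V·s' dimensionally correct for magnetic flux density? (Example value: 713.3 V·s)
No

magnetic flux density has SI base units: kg / (A * s^2)
V·s does NOT reduce to kg / (A * s^2); a valid unit for magnetic flux density would be e.g. T.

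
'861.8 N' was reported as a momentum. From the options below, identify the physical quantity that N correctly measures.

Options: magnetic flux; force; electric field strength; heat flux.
force

momentum should have units dimensionally equivalent to kg * m / s (e.g. kg·m/s).
The given unit 'N' reduces to kg * m / s^2. Of the listed options, that is the dimensionality of force.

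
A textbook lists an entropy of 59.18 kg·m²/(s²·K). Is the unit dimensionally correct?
Yes

entropy has SI base units: kg * m^2 / (s^2 * K)
kg·m²/(s²·K) reduces to the same SI base units, so it is a valid unit for entropy.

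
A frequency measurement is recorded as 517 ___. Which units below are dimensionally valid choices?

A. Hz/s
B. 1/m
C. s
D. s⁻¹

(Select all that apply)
D

frequency has SI base units: 1 / s

Checking each option against 1 / s:
  A. Hz/s: ✗ does not match
  B. 1/m: ✗ does not match
  C. s: ✗ does not match
  D. s⁻¹: ✓ matches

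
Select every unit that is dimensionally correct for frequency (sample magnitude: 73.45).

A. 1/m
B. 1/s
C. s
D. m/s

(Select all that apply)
B

frequency has SI base units: 1 / s

Checking each option against 1 / s:
  A. 1/m: ✗ does not match
  B. 1/s: ✓ matches
  C. s: ✗ does not match
  D. m/s: ✗ does not match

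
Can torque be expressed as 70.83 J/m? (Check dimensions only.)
No

torque has SI base units: kg * m^2 / s^2
J/m does NOT reduce to kg * m^2 / s^2; a valid unit for torque would be e.g. N·m.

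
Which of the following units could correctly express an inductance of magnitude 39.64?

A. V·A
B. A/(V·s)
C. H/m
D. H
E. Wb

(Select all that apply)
D

inductance has SI base units: kg * m^2 / (A^2 * s^2)

Checking each option against kg * m^2 / (A^2 * s^2):
  A. V·A: ✗ does not match
  B. A/(V·s): ✗ does not match
  C. H/m: ✗ does not match
  D. H: ✓ matches
  E. Wb: ✗ does not match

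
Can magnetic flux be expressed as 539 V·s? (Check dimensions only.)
Yes

magnetic flux has SI base units: kg * m^2 / (A * s^2)
V·s reduces to the same SI base units, so it is a valid unit for magnetic flux.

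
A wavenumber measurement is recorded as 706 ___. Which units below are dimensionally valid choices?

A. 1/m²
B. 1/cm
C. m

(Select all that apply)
B

wavenumber has SI base units: 1 / m

Checking each option against 1 / m:
  A. 1/m²: ✗ does not match
  B. 1/cm: ✓ matches
  C. m: ✗ does not match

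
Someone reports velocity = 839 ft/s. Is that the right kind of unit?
Yes

velocity has SI base units: m / s
ft/s reduces to the same SI base units, so it is a valid unit for velocity.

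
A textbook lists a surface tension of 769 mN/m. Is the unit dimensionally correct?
Yes

surface tension has SI base units: kg / s^2
mN/m reduces to the same SI base units, so it is a valid unit for surface tension.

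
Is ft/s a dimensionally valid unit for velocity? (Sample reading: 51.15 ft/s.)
Yes

velocity has SI base units: m / s
ft/s reduces to the same SI base units, so it is a valid unit for velocity.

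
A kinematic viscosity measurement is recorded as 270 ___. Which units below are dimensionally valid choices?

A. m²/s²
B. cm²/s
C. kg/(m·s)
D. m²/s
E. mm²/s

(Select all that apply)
B, D, E

kinematic viscosity has SI base units: m^2 / s

Checking each option against m^2 / s:
  A. m²/s²: ✗ does not match
  B. cm²/s: ✓ matches
  C. kg/(m·s): ✗ does not match
  D. m²/s: ✓ matches
  E. mm²/s: ✓ matches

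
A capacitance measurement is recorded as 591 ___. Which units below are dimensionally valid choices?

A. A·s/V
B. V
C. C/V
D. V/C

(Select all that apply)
A, C

capacitance has SI base units: A^2 * s^4 / (kg * m^2)

Checking each option against A^2 * s^4 / (kg * m^2):
  A. A·s/V: ✓ matches
  B. V: ✗ does not match
  C. C/V: ✓ matches
  D. V/C: ✗ does not match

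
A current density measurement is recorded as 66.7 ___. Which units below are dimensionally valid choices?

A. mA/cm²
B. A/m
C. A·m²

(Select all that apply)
A

current density has SI base units: A / m^2

Checking each option against A / m^2:
  A. mA/cm²: ✓ matches
  B. A/m: ✗ does not match
  C. A·m²: ✗ does not match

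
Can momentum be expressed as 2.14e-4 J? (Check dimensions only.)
No

momentum has SI base units: kg * m / s
J does NOT reduce to kg * m / s; a valid unit for momentum would be e.g. kg·m/s.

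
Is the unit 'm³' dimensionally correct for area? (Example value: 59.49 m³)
No

area has SI base units: m^2
m³ does NOT reduce to m^2; a valid unit for area would be e.g. m².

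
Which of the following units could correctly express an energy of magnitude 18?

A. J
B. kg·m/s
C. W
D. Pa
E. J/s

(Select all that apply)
A

energy has SI base units: kg * m^2 / s^2

Checking each option against kg * m^2 / s^2:
  A. J: ✓ matches
  B. kg·m/s: ✗ does not match
  C. W: ✗ does not match
  D. Pa: ✗ does not match
  E. J/s: ✗ does not match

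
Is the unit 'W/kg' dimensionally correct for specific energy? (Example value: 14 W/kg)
No

specific energy has SI base units: m^2 / s^2
W/kg does NOT reduce to m^2 / s^2; a valid unit for specific energy would be e.g. J/kg.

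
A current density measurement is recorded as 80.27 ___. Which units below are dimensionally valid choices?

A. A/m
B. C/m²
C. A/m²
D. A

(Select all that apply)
C

current density has SI base units: A / m^2

Checking each option against A / m^2:
  A. A/m: ✗ does not match
  B. C/m²: ✗ does not match
  C. A/m²: ✓ matches
  D. A: ✗ does not match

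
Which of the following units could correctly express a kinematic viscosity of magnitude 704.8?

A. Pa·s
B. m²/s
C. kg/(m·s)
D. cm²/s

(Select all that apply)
B, D

kinematic viscosity has SI base units: m^2 / s

Checking each option against m^2 / s:
  A. Pa·s: ✗ does not match
  B. m²/s: ✓ matches
  C. kg/(m·s): ✗ does not match
  D. cm²/s: ✓ matches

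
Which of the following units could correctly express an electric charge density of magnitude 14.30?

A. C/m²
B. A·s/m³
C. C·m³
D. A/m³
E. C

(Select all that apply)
B

electric charge density has SI base units: A * s / m^3

Checking each option against A * s / m^3:
  A. C/m²: ✗ does not match
  B. A·s/m³: ✓ matches
  C. C·m³: ✗ does not match
  D. A/m³: ✗ does not match
  E. C: ✗ does not match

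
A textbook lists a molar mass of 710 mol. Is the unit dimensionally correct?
No

molar mass has SI base units: kg / mol
mol does NOT reduce to kg / mol; a valid unit for molar mass would be e.g. kg/mol.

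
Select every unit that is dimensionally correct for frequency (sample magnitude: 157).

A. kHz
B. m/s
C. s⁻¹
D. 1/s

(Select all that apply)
A, C, D

frequency has SI base units: 1 / s

Checking each option against 1 / s:
  A. kHz: ✓ matches
  B. m/s: ✗ does not match
  C. s⁻¹: ✓ matches
  D. 1/s: ✓ matches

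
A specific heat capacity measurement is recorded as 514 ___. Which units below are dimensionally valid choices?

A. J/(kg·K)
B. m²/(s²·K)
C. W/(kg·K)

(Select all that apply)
A, B

specific heat capacity has SI base units: m^2 / (s^2 * K)

Checking each option against m^2 / (s^2 * K):
  A. J/(kg·K): ✓ matches
  B. m²/(s²·K): ✓ matches
  C. W/(kg·K): ✗ does not match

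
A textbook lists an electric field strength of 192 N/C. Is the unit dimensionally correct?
Yes

electric field strength has SI base units: kg * m / (A * s^3)
N/C reduces to the same SI base units, so it is a valid unit for electric field strength.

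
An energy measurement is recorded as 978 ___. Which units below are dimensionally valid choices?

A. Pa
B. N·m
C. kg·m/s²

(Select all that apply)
B

energy has SI base units: kg * m^2 / s^2

Checking each option against kg * m^2 / s^2:
  A. Pa: ✗ does not match
  B. N·m: ✓ matches
  C. kg·m/s²: ✗ does not match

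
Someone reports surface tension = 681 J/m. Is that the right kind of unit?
No

surface tension has SI base units: kg / s^2
J/m does NOT reduce to kg / s^2; a valid unit for surface tension would be e.g. N/m.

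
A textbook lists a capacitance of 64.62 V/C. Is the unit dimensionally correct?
No

capacitance has SI base units: A^2 * s^4 / (kg * m^2)
V/C does NOT reduce to A^2 * s^4 / (kg * m^2); a valid unit for capacitance would be e.g. F.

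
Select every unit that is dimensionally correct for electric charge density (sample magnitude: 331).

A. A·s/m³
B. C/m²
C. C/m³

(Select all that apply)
A, C

electric charge density has SI base units: A * s / m^3

Checking each option against A * s / m^3:
  A. A·s/m³: ✓ matches
  B. C/m²: ✗ does not match
  C. C/m³: ✓ matches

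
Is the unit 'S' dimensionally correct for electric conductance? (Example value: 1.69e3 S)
Yes

electric conductance has SI base units: A^2 * s^3 / (kg * m^2)
S reduces to the same SI base units, so it is a valid unit for electric conductance.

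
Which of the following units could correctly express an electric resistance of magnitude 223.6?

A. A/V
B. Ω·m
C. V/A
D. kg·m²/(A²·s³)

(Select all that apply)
C, D

electric resistance has SI base units: kg * m^2 / (A^2 * s^3)

Checking each option against kg * m^2 / (A^2 * s^3):
  A. A/V: ✗ does not match
  B. Ω·m: ✗ does not match
  C. V/A: ✓ matches
  D. kg·m²/(A²·s³): ✓ matches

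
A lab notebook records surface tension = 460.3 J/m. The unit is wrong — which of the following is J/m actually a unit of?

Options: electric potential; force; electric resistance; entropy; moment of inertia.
force

surface tension should have units dimensionally equivalent to kg / s^2 (e.g. N/m).
The given unit 'J/m' reduces to kg * m / s^2. Of the listed options, that is the dimensionality of force.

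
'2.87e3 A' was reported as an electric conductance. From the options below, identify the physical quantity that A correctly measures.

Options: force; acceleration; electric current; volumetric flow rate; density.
electric current

electric conductance should have units dimensionally equivalent to A^2 * s^3 / (kg * m^2) (e.g. S).
The given unit 'A' reduces to A. Of the listed options, that is the dimensionality of electric current.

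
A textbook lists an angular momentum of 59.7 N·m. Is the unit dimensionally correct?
No

angular momentum has SI base units: kg * m^2 / s
N·m does NOT reduce to kg * m^2 / s; a valid unit for angular momentum would be e.g. kg·m²/s.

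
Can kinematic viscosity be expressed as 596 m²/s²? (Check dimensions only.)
No

kinematic viscosity has SI base units: m^2 / s
m²/s² does NOT reduce to m^2 / s; a valid unit for kinematic viscosity would be e.g. m²/s.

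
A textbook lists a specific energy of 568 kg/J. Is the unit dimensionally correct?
No

specific energy has SI base units: m^2 / s^2
kg/J does NOT reduce to m^2 / s^2; a valid unit for specific energy would be e.g. J/kg.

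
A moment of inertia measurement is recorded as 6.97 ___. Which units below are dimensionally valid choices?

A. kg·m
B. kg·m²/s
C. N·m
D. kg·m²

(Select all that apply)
D

moment of inertia has SI base units: kg * m^2

Checking each option against kg * m^2:
  A. kg·m: ✗ does not match
  B. kg·m²/s: ✗ does not match
  C. N·m: ✗ does not match
  D. kg·m²: ✓ matches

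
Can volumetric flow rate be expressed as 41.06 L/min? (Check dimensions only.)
Yes

volumetric flow rate has SI base units: m^3 / s
L/min reduces to the same SI base units, so it is a valid unit for volumetric flow rate.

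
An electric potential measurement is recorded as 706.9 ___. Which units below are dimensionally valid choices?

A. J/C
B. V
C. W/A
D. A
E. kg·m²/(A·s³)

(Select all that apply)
A, B, C, E

electric potential has SI base units: kg * m^2 / (A * s^3)

Checking each option against kg * m^2 / (A * s^3):
  A. J/C: ✓ matches
  B. V: ✓ matches
  C. W/A: ✓ matches
  D. A: ✗ does not match
  E. kg·m²/(A·s³): ✓ matches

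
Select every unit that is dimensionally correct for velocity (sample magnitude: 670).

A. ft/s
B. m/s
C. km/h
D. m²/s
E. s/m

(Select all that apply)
A, B, C

velocity has SI base units: m / s

Checking each option against m / s:
  A. ft/s: ✓ matches
  B. m/s: ✓ matches
  C. km/h: ✓ matches
  D. m²/s: ✗ does not match
  E. s/m: ✗ does not match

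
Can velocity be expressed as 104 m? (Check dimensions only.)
No

velocity has SI base units: m / s
m does NOT reduce to m / s; a valid unit for velocity would be e.g. m/s.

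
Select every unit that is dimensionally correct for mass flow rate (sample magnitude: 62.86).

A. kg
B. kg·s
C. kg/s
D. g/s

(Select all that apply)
C, D

mass flow rate has SI base units: kg / s

Checking each option against kg / s:
  A. kg: ✗ does not match
  B. kg·s: ✗ does not match
  C. kg/s: ✓ matches
  D. g/s: ✓ matches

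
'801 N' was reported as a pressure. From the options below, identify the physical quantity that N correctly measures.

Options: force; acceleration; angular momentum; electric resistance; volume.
force

pressure should have units dimensionally equivalent to kg / (m * s^2) (e.g. Pa).
The given unit 'N' reduces to kg * m / s^2. Of the listed options, that is the dimensionality of force.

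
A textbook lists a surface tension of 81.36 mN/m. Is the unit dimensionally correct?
Yes

surface tension has SI base units: kg / s^2
mN/m reduces to the same SI base units, so it is a valid unit for surface tension.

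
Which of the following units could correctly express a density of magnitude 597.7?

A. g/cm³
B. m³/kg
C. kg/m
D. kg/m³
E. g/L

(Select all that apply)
A, D, E

density has SI base units: kg / m^3

Checking each option against kg / m^3:
  A. g/cm³: ✓ matches
  B. m³/kg: ✗ does not match
  C. kg/m: ✗ does not match
  D. kg/m³: ✓ matches
  E. g/L: ✓ matches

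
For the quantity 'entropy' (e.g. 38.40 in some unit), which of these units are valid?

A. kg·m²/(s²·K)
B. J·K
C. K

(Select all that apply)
A

entropy has SI base units: kg * m^2 / (s^2 * K)

Checking each option against kg * m^2 / (s^2 * K):
  A. kg·m²/(s²·K): ✓ matches
  B. J·K: ✗ does not match
  C. K: ✗ does not match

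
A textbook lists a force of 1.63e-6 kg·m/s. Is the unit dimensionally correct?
No

force has SI base units: kg * m / s^2
kg·m/s does NOT reduce to kg * m / s^2; a valid unit for force would be e.g. N.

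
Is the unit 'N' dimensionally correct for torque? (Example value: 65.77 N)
No

torque has SI base units: kg * m^2 / s^2
N does NOT reduce to kg * m^2 / s^2; a valid unit for torque would be e.g. N·m.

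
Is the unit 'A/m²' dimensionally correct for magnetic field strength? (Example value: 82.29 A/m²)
No

magnetic field strength has SI base units: A / m
A/m² does NOT reduce to A / m; a valid unit for magnetic field strength would be e.g. A/m.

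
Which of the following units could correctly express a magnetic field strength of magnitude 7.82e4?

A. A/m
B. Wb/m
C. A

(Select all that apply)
A

magnetic field strength has SI base units: A / m

Checking each option against A / m:
  A. A/m: ✓ matches
  B. Wb/m: ✗ does not match
  C. A: ✗ does not match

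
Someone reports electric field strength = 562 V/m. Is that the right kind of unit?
Yes

electric field strength has SI base units: kg * m / (A * s^3)
V/m reduces to the same SI base units, so it is a valid unit for electric field strength.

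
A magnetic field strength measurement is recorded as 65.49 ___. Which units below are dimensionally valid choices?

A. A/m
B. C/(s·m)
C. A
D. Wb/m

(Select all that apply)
A, B

magnetic field strength has SI base units: A / m

Checking each option against A / m:
  A. A/m: ✓ matches
  B. C/(s·m): ✓ matches
  C. A: ✗ does not match
  D. Wb/m: ✗ does not match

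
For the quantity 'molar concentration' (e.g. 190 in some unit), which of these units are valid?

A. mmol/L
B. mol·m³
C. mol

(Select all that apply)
A

molar concentration has SI base units: mol / m^3

Checking each option against mol / m^3:
  A. mmol/L: ✓ matches
  B. mol·m³: ✗ does not match
  C. mol: ✗ does not match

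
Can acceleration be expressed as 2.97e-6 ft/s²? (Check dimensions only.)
Yes

acceleration has SI base units: m / s^2
ft/s² reduces to the same SI base units, so it is a valid unit for acceleration.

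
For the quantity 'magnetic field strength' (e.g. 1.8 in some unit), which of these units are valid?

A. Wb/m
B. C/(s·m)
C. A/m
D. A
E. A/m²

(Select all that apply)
B, C

magnetic field strength has SI base units: A / m

Checking each option against A / m:
  A. Wb/m: ✗ does not match
  B. C/(s·m): ✓ matches
  C. A/m: ✓ matches
  D. A: ✗ does not match
  E. A/m²: ✗ does not match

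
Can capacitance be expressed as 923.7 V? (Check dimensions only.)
No

capacitance has SI base units: A^2 * s^4 / (kg * m^2)
V does NOT reduce to A^2 * s^4 / (kg * m^2); a valid unit for capacitance would be e.g. F.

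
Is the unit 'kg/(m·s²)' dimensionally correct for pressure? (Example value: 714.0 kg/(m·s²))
Yes

pressure has SI base units: kg / (m * s^2)
kg/(m·s²) reduces to the same SI base units, so it is a valid unit for pressure.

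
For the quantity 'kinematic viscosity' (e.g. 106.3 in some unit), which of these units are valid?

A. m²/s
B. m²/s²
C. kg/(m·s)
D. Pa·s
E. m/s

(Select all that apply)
A

kinematic viscosity has SI base units: m^2 / s

Checking each option against m^2 / s:
  A. m²/s: ✓ matches
  B. m²/s²: ✗ does not match
  C. kg/(m·s): ✗ does not match
  D. Pa·s: ✗ does not match
  E. m/s: ✗ does not match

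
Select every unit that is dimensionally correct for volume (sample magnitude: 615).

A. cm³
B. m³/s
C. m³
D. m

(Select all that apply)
A, C

volume has SI base units: m^3

Checking each option against m^3:
  A. cm³: ✓ matches
  B. m³/s: ✗ does not match
  C. m³: ✓ matches
  D. m: ✗ does not match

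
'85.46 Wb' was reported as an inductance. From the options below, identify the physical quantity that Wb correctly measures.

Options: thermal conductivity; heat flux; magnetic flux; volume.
magnetic flux

inductance should have units dimensionally equivalent to kg * m^2 / (A^2 * s^2) (e.g. H).
The given unit 'Wb' reduces to kg * m^2 / (A * s^2). Of the listed options, that is the dimensionality of magnetic flux.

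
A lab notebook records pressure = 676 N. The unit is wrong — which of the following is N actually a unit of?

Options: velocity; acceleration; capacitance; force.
force

pressure should have units dimensionally equivalent to kg / (m * s^2) (e.g. Pa).
The given unit 'N' reduces to kg * m / s^2. Of the listed options, that is the dimensionality of force.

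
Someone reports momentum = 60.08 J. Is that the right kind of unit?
No

momentum has SI base units: kg * m / s
J does NOT reduce to kg * m / s; a valid unit for momentum would be e.g. kg·m/s.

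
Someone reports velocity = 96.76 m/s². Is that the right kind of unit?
No

velocity has SI base units: m / s
m/s² does NOT reduce to m / s; a valid unit for velocity would be e.g. m/s.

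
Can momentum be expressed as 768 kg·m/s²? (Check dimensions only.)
No

momentum has SI base units: kg * m / s
kg·m/s² does NOT reduce to kg * m / s; a valid unit for momentum would be e.g. kg·m/s.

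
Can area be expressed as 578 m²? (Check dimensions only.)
Yes

area has SI base units: m^2
m² reduces to the same SI base units, so it is a valid unit for area.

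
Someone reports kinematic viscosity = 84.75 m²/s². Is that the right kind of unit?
No

kinematic viscosity has SI base units: m^2 / s
m²/s² does NOT reduce to m^2 / s; a valid unit for kinematic viscosity would be e.g. m²/s.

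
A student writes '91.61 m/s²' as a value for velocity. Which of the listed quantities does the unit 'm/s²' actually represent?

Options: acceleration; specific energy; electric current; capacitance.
acceleration

velocity should have units dimensionally equivalent to m / s (e.g. m/s).
The given unit 'm/s²' reduces to m / s^2. Of the listed options, that is the dimensionality of acceleration.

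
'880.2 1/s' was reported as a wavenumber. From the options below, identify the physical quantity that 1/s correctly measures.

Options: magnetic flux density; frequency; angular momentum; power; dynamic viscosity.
frequency

wavenumber should have units dimensionally equivalent to 1 / m (e.g. 1/m).
The given unit '1/s' reduces to 1 / s. Of the listed options, that is the dimensionality of frequency.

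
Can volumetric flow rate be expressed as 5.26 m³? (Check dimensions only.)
No

volumetric flow rate has SI base units: m^3 / s
m³ does NOT reduce to m^3 / s; a valid unit for volumetric flow rate would be e.g. m³/s.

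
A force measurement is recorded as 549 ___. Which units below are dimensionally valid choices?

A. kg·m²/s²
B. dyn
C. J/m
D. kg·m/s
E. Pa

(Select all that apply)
B, C

force has SI base units: kg * m / s^2

Checking each option against kg * m / s^2:
  A. kg·m²/s²: ✗ does not match
  B. dyn: ✓ matches
  C. J/m: ✓ matches
  D. kg·m/s: ✗ does not match
  E. Pa: ✗ does not match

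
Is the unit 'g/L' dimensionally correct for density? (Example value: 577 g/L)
Yes

density has SI base units: kg / m^3
g/L reduces to the same SI base units, so it is a valid unit for density.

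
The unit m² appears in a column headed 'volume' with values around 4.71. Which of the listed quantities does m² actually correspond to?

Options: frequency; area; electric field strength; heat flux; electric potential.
area

volume should have units dimensionally equivalent to m^3 (e.g. m³).
The given unit 'm²' reduces to m^2. Of the listed options, that is the dimensionality of area.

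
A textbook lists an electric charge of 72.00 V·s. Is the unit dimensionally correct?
No

electric charge has SI base units: A * s
V·s does NOT reduce to A * s; a valid unit for electric charge would be e.g. C.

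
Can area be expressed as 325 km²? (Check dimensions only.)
Yes

area has SI base units: m^2
km² reduces to the same SI base units, so it is a valid unit for area.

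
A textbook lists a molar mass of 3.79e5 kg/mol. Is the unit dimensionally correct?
Yes

molar mass has SI base units: kg / mol
kg/mol reduces to the same SI base units, so it is a valid unit for molar mass.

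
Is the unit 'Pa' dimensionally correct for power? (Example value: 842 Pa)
No

power has SI base units: kg * m^2 / s^3
Pa does NOT reduce to kg * m^2 / s^3; a valid unit for power would be e.g. W.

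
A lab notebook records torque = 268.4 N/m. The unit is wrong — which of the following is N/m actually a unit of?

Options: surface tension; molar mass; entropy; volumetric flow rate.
surface tension

torque should have units dimensionally equivalent to kg * m^2 / s^2 (e.g. N·m).
The given unit 'N/m' reduces to kg / s^2. Of the listed options, that is the dimensionality of surface tension.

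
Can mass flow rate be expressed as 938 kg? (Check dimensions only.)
No

mass flow rate has SI base units: kg / s
kg does NOT reduce to kg / s; a valid unit for mass flow rate would be e.g. kg/s.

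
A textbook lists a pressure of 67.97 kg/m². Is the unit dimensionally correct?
No

pressure has SI base units: kg / (m * s^2)
kg/m² does NOT reduce to kg / (m * s^2); a valid unit for pressure would be e.g. Pa.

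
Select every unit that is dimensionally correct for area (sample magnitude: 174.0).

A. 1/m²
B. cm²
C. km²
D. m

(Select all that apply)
B, C

area has SI base units: m^2

Checking each option against m^2:
  A. 1/m²: ✗ does not match
  B. cm²: ✓ matches
  C. km²: ✓ matches
  D. m: ✗ does not match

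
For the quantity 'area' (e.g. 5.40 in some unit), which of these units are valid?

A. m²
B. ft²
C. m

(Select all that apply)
A, B

area has SI base units: m^2

Checking each option against m^2:
  A. m²: ✓ matches
  B. ft²: ✓ matches
  C. m: ✗ does not match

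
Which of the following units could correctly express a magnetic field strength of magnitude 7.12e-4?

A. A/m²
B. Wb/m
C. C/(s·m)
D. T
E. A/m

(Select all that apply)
C, E

magnetic field strength has SI base units: A / m

Checking each option against A / m:
  A. A/m²: ✗ does not match
  B. Wb/m: ✗ does not match
  C. C/(s·m): ✓ matches
  D. T: ✗ does not match
  E. A/m: ✓ matches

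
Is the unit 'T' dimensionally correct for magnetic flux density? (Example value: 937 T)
Yes

magnetic flux density has SI base units: kg / (A * s^2)
T reduces to the same SI base units, so it is a valid unit for magnetic flux density.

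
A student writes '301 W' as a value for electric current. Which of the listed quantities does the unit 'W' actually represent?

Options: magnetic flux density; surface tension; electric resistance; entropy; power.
power

electric current should have units dimensionally equivalent to A (e.g. A).
The given unit 'W' reduces to kg * m^2 / s^3. Of the listed options, that is the dimensionality of power.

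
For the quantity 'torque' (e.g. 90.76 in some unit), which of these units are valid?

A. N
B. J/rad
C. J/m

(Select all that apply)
B

torque has SI base units: kg * m^2 / s^2

Checking each option against kg * m^2 / s^2:
  A. N: ✗ does not match
  B. J/rad: ✓ matches
  C. J/m: ✗ does not match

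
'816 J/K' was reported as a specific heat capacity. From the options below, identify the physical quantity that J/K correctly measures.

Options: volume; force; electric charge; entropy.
entropy

specific heat capacity should have units dimensionally equivalent to m^2 / (s^2 * K) (e.g. J/(kg·K)).
The given unit 'J/K' reduces to kg * m^2 / (s^2 * K). Of the listed options, that is the dimensionality of entropy.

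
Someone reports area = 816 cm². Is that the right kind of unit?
Yes

area has SI base units: m^2
cm² reduces to the same SI base units, so it is a valid unit for area.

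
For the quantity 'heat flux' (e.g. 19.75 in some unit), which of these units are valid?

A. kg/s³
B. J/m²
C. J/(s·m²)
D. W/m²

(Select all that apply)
A, C, D

heat flux has SI base units: kg / s^3

Checking each option against kg / s^3:
  A. kg/s³: ✓ matches
  B. J/m²: ✗ does not match
  C. J/(s·m²): ✓ matches
  D. W/m²: ✓ matches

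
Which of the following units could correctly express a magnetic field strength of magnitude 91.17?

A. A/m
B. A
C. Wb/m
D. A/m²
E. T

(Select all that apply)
A

magnetic field strength has SI base units: A / m

Checking each option against A / m:
  A. A/m: ✓ matches
  B. A: ✗ does not match
  C. Wb/m: ✗ does not match
  D. A/m²: ✗ does not match
  E. T: ✗ does not match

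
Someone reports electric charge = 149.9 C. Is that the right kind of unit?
Yes

electric charge has SI base units: A * s
C reduces to the same SI base units, so it is a valid unit for electric charge.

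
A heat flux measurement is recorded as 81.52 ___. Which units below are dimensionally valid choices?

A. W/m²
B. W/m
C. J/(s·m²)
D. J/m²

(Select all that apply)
A, C

heat flux has SI base units: kg / s^3

Checking each option against kg / s^3:
  A. W/m²: ✓ matches
  B. W/m: ✗ does not match
  C. J/(s·m²): ✓ matches
  D. J/m²: ✗ does not match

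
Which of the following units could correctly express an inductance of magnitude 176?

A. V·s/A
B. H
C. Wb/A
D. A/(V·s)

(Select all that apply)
A, B, C

inductance has SI base units: kg * m^2 / (A^2 * s^2)

Checking each option against kg * m^2 / (A^2 * s^2):
  A. V·s/A: ✓ matches
  B. H: ✓ matches
  C. Wb/A: ✓ matches
  D. A/(V·s): ✗ does not match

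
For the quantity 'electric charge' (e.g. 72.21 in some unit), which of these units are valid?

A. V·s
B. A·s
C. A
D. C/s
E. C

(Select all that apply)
B, E

electric charge has SI base units: A * s

Checking each option against A * s:
  A. V·s: ✗ does not match
  B. A·s: ✓ matches
  C. A: ✗ does not match
  D. C/s: ✗ does not match
  E. C: ✓ matches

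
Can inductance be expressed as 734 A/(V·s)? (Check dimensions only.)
No

inductance has SI base units: kg * m^2 / (A^2 * s^2)
A/(V·s) does NOT reduce to kg * m^2 / (A^2 * s^2); a valid unit for inductance would be e.g. H.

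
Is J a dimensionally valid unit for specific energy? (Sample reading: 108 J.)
No

specific energy has SI base units: m^2 / s^2
J does NOT reduce to m^2 / s^2; a valid unit for specific energy would be e.g. J/kg.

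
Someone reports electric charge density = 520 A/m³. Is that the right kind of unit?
No

electric charge density has SI base units: A * s / m^3
A/m³ does NOT reduce to A * s / m^3; a valid unit for electric charge density would be e.g. C/m³.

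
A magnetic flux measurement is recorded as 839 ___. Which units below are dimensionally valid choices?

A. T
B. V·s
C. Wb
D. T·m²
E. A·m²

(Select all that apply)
B, C, D

magnetic flux has SI base units: kg * m^2 / (A * s^2)

Checking each option against kg * m^2 / (A * s^2):
  A. T: ✗ does not match
  B. V·s: ✓ matches
  C. Wb: ✓ matches
  D. T·m²: ✓ matches
  E. A·m²: ✗ does not match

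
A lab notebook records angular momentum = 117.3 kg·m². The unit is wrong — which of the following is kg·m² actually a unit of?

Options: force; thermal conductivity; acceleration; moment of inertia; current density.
moment of inertia

angular momentum should have units dimensionally equivalent to kg * m^2 / s (e.g. kg·m²/s).
The given unit 'kg·m²' reduces to kg * m^2. Of the listed options, that is the dimensionality of moment of inertia.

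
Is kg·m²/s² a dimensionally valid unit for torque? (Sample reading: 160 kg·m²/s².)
Yes

torque has SI base units: kg * m^2 / s^2
kg·m²/s² reduces to the same SI base units, so it is a valid unit for torque.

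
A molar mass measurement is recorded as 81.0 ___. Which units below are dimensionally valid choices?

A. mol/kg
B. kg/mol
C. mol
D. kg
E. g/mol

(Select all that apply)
B, E

molar mass has SI base units: kg / mol

Checking each option against kg / mol:
  A. mol/kg: ✗ does not match
  B. kg/mol: ✓ matches
  C. mol: ✗ does not match
  D. kg: ✗ does not match
  E. g/mol: ✓ matches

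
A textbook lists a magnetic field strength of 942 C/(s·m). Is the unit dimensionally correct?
Yes

magnetic field strength has SI base units: A / m
C/(s·m) reduces to the same SI base units, so it is a valid unit for magnetic field strength.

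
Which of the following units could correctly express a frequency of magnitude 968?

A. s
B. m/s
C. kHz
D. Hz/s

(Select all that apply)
C

frequency has SI base units: 1 / s

Checking each option against 1 / s:
  A. s: ✗ does not match
  B. m/s: ✗ does not match
  C. kHz: ✓ matches
  D. Hz/s: ✗ does not match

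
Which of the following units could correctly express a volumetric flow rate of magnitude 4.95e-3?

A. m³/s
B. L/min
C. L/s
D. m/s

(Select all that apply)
A, B, C

volumetric flow rate has SI base units: m^3 / s

Checking each option against m^3 / s:
  A. m³/s: ✓ matches
  B. L/min: ✓ matches
  C. L/s: ✓ matches
  D. m/s: ✗ does not match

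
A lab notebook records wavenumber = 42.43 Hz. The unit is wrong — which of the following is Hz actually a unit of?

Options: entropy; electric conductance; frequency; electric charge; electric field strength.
frequency

wavenumber should have units dimensionally equivalent to 1 / m (e.g. 1/m).
The given unit 'Hz' reduces to 1 / s. Of the listed options, that is the dimensionality of frequency.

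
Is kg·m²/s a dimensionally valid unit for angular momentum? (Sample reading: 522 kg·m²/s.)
Yes

angular momentum has SI base units: kg * m^2 / s
kg·m²/s reduces to the same SI base units, so it is a valid unit for angular momentum.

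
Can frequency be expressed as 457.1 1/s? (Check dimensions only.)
Yes

frequency has SI base units: 1 / s
1/s reduces to the same SI base units, so it is a valid unit for frequency.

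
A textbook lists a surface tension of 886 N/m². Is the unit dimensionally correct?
No

surface tension has SI base units: kg / s^2
N/m² does NOT reduce to kg / s^2; a valid unit for surface tension would be e.g. N/m.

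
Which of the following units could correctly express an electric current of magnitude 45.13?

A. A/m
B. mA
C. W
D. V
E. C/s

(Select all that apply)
B, E

electric current has SI base units: A

Checking each option against A:
  A. A/m: ✗ does not match
  B. mA: ✓ matches
  C. W: ✗ does not match
  D. V: ✗ does not match
  E. C/s: ✓ matches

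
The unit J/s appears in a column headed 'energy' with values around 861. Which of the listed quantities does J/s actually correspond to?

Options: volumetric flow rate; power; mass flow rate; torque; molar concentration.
power

energy should have units dimensionally equivalent to kg * m^2 / s^2 (e.g. J).
The given unit 'J/s' reduces to kg * m^2 / s^3. Of the listed options, that is the dimensionality of power.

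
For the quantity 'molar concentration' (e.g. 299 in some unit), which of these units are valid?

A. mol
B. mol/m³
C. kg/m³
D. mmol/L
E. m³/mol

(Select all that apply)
B, D

molar concentration has SI base units: mol / m^3

Checking each option against mol / m^3:
  A. mol: ✗ does not match
  B. mol/m³: ✓ matches
  C. kg/m³: ✗ does not match
  D. mmol/L: ✓ matches
  E. m³/mol: ✗ does not match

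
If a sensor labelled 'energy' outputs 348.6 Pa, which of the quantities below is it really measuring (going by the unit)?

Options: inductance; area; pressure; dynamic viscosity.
pressure

energy should have units dimensionally equivalent to kg * m^2 / s^2 (e.g. J).
The given unit 'Pa' reduces to kg / (m * s^2). Of the listed options, that is the dimensionality of pressure.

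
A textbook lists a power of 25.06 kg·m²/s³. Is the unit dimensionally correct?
Yes

power has SI base units: kg * m^2 / s^3
kg·m²/s³ reduces to the same SI base units, so it is a valid unit for power.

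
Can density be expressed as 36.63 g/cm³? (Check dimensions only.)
Yes

density has SI base units: kg / m^3
g/cm³ reduces to the same SI base units, so it is a valid unit for density.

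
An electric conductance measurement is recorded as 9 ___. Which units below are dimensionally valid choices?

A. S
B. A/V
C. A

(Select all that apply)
A, B

electric conductance has SI base units: A^2 * s^3 / (kg * m^2)

Checking each option against A^2 * s^3 / (kg * m^2):
  A. S: ✓ matches
  B. A/V: ✓ matches
  C. A: ✗ does not match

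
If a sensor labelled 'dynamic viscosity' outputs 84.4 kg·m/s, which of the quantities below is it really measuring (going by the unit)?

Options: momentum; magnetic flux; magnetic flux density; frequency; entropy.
momentum

dynamic viscosity should have units dimensionally equivalent to kg / (m * s) (e.g. Pa·s).
The given unit 'kg·m/s' reduces to kg * m / s. Of the listed options, that is the dimensionality of momentum.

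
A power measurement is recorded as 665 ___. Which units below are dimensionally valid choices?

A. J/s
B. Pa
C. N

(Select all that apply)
A

power has SI base units: kg * m^2 / s^3

Checking each option against kg * m^2 / s^3:
  A. J/s: ✓ matches
  B. Pa: ✗ does not match
  C. N: ✗ does not match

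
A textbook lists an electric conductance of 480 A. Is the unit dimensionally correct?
No

electric conductance has SI base units: A^2 * s^3 / (kg * m^2)
A does NOT reduce to A^2 * s^3 / (kg * m^2); a valid unit for electric conductance would be e.g. S.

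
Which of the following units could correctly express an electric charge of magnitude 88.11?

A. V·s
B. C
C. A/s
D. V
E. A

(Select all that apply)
B

electric charge has SI base units: A * s

Checking each option against A * s:
  A. V·s: ✗ does not match
  B. C: ✓ matches
  C. A/s: ✗ does not match
  D. V: ✗ does not match
  E. A: ✗ does not match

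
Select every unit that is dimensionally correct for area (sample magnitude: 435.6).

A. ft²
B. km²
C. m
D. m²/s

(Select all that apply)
A, B

area has SI base units: m^2

Checking each option against m^2:
  A. ft²: ✓ matches
  B. km²: ✓ matches
  C. m: ✗ does not match
  D. m²/s: ✗ does not match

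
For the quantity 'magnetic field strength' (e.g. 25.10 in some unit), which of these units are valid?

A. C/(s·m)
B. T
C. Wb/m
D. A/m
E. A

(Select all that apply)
A, D

magnetic field strength has SI base units: A / m

Checking each option against A / m:
  A. C/(s·m): ✓ matches
  B. T: ✗ does not match
  C. Wb/m: ✗ does not match
  D. A/m: ✓ matches
  E. A: ✗ does not match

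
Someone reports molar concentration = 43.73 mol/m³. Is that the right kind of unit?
Yes

molar concentration has SI base units: mol / m^3
mol/m³ reduces to the same SI base units, so it is a valid unit for molar concentration.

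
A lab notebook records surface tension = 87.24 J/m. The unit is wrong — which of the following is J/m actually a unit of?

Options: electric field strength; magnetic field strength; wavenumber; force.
force

surface tension should have units dimensionally equivalent to kg / s^2 (e.g. N/m).
The given unit 'J/m' reduces to kg * m / s^2. Of the listed options, that is the dimensionality of force.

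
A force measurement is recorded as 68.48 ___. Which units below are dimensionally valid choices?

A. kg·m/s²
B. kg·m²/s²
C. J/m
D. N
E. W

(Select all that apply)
A, C, D

force has SI base units: kg * m / s^2

Checking each option against kg * m / s^2:
  A. kg·m/s²: ✓ matches
  B. kg·m²/s²: ✗ does not match
  C. J/m: ✓ matches
  D. N: ✓ matches
  E. W: ✗ does not match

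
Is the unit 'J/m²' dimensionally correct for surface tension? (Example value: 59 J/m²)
Yes

surface tension has SI base units: kg / s^2
J/m² reduces to the same SI base units, so it is a valid unit for surface tension.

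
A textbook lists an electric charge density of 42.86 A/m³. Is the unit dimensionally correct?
No

electric charge density has SI base units: A * s / m^3
A/m³ does NOT reduce to A * s / m^3; a valid unit for electric charge density would be e.g. C/m³.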